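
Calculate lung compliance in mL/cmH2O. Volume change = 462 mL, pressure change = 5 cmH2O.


C = dV / dP
C = 462 / 5
C = 92.4 mL/cmH2O


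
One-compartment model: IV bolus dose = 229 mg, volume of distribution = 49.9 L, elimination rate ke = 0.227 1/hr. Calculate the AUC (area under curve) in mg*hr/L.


C0 = Dose/Vd = 229/49.9 = 4.58918 mg/L
AUC = C0/ke = 4.58918/0.227
AUC = 20.22 mg*hr/L


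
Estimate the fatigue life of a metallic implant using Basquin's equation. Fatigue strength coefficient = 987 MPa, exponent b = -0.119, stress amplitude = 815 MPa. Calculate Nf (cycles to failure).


sigma_a = sigma_f' * (2Nf)^b
2Nf = (sigma_a/sigma_f')^(1/b)
2Nf = (815/987)^(1/-0.119)
2Nf = 4.9982698
Nf = 2.499


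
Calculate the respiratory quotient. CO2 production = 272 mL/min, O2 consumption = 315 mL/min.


RQ = VCO2 / VO2
RQ = 272 / 315
RQ = 0.8635


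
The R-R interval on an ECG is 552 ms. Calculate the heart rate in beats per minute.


HR = 60 / RR_interval(s)
RR = 552 ms = 0.552 s
HR = 60 / 0.552 = 108.7 bpm


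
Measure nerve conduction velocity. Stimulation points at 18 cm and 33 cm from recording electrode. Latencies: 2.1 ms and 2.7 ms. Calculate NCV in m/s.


Distance = (33 - 18) / 100 = 0.15 m
dt = (2.7 - 2.1) / 1000 = 6.0000e-04 s
NCV = dist / dt = 250 m/s


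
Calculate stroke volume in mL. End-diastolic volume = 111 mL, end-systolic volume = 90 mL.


SV = EDV - ESV
SV = 111 - 90
SV = 21 mL


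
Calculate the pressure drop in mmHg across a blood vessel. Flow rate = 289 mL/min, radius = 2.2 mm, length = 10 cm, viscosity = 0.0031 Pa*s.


dP = 8*mu*L*Q / (pi*r^4)
Q = 289 mL/min = 4.81667e-06 m^3/s
dP = 162.315 Pa = 162.315 / 133.322 mmHg = 1.217 mmHg


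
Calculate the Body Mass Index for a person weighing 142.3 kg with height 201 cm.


BMI = weight / height^2
height = 201 cm = 2.01 m
BMI = 142.3 / 2.01^2
BMI = 35.22 kg/m^2


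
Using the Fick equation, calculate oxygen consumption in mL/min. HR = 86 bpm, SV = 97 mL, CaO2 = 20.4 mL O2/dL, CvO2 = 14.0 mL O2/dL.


CO = HR*SV = 86*97/1000 = 8.342 L/min
a-v O2 diff = 20.4 - 14.0 = 6.4 mL/dL
VO2 = CO * (CaO2-CvO2) * 10 dL/L
VO2 = 8.342 * 6.4 * 10
VO2 = 533.9 mL/min


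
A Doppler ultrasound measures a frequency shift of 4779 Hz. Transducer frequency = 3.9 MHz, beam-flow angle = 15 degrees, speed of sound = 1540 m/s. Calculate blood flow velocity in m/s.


v = fd * c / (2 * f0 * cos(theta))
v = 4779 * 1540 / (2 * 3.9000e+06 * cos(15))
v = 0.9768 m/s


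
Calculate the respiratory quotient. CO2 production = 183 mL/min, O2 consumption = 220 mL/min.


RQ = VCO2 / VO2
RQ = 183 / 220
RQ = 0.8318


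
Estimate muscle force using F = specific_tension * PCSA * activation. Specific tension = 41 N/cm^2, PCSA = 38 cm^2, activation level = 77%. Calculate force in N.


F = sigma * PCSA * activation
F = 41 * 38 * 0.77
F = 1200 N


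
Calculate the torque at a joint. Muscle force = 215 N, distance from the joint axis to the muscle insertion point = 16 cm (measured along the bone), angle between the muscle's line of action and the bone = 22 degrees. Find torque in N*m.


Torque = F * d * sin(theta)   (moment arm = d*sin(theta))
d = 16 cm = 0.16 m
Torque = 215 * 0.16 * sin(22)
Torque = 12.89 N*m


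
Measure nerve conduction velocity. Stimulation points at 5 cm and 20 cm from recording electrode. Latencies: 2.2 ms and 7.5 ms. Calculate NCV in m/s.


Distance = (20 - 5) / 100 = 0.15 m
dt = (7.5 - 2.2) / 1000 = 0.0053 s
NCV = dist / dt = 28.3 m/s


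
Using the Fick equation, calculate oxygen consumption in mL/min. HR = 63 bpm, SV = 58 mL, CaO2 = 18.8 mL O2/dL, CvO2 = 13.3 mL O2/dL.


CO = HR*SV = 63*58/1000 = 3.654 L/min
a-v O2 diff = 18.8 - 13.3 = 5.5 mL/dL
VO2 = CO * (CaO2-CvO2) * 10 dL/L
VO2 = 3.654 * 5.5 * 10
VO2 = 201 mL/min


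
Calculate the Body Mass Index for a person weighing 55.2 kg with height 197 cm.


BMI = weight / height^2
height = 197 cm = 1.97 m
BMI = 55.2 / 1.97^2
BMI = 14.22 kg/m^2


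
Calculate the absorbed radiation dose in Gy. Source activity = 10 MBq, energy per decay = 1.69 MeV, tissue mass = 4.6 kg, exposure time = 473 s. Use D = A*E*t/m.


A = 10 MBq = 1.0000e+07 Bq
E = 1.69 MeV = 2.70738e-13 J
D = A*E*t/m = 1.0000e+07*2.70738e-13*473/4.6
D = 2.7839e-04 Gy


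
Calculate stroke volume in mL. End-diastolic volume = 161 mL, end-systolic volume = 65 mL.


SV = EDV - ESV
SV = 161 - 65
SV = 96 mL


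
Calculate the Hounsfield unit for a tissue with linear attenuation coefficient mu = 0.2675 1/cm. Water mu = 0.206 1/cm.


HU = ((mu_tissue - mu_water) / mu_water) * 1000
HU = ((0.2675 - 0.206) / 0.206) * 1000
HU = 298.5


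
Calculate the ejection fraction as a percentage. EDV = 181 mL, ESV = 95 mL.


SV = EDV - ESV = 181 - 95 = 86 mL
EF = SV/EDV * 100 = 86/181 * 100
EF = 47.51%


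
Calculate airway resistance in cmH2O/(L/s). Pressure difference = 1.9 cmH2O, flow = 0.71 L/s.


R = dP / flow
R = 1.9 / 0.71
R = 2.676 cmH2O/(L/s)


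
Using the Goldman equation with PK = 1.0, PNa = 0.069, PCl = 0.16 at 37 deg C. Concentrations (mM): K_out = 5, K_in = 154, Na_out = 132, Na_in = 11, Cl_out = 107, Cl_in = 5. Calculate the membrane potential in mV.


Vm = (RT/F)*ln((PK*Ko + PNa*Nao + PCl*Cli)/(PK*Ki + PNa*Nai + PCl*Clo))
Numer = 14.908, Denom = 171.879
Vm = -65.34 mV


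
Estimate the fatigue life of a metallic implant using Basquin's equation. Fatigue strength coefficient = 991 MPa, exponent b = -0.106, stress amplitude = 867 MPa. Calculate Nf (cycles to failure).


sigma_a = sigma_f' * (2Nf)^b
2Nf = (sigma_a/sigma_f')^(1/b)
2Nf = (867/991)^(1/-0.106)
2Nf = 3.5292669
Nf = 1.765


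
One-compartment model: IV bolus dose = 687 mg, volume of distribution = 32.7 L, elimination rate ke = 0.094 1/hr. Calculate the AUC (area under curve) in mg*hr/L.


C0 = Dose/Vd = 687/32.7 = 21.0092 mg/L
AUC = C0/ke = 21.0092/0.094
AUC = 223.5 mg*hr/L


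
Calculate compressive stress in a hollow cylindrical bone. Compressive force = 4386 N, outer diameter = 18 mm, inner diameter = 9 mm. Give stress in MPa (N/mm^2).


A = pi*(r_o^2 - r_i^2)
r_o = 9 mm, r_i = 4.5 mm
A = 190.852 mm^2
sigma = F/A = 4386 / 190.852
sigma = 22.98 MPa


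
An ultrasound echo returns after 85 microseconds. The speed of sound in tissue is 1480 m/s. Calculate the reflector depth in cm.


depth = c * t / 2
t = 85 us = 8.5000e-05 s
depth = 1480 * 8.5000e-05 / 2
depth = 0.0629 m = 6.29 cm


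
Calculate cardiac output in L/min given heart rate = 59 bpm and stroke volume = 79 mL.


CO = HR * SV
CO = 59 * 79 / 1000
CO = 4.661 L/min


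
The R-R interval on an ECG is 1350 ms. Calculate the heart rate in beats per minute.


HR = 60 / RR_interval(s)
RR = 1350 ms = 1.35 s
HR = 60 / 1.35 = 44.44 bpm


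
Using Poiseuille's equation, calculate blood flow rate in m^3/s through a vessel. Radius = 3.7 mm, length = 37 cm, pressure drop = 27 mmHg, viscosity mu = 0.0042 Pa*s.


Q = pi*r^4*dP / (8*mu*L)
r = 0.0037 m, L = 0.37 m
dP = 27 mmHg = 3599.694 Pa
Q = 1.7048e-04 m^3/s


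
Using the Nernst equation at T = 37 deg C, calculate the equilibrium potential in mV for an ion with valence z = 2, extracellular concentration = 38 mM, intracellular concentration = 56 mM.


E = (RT/(zF)) * ln(C_out/C_in)
T = 37 + 273.15 = 310.15 K
E = (8.314 * 310.15 / (2 * 96485)) * ln(38/56)
E = -5.182 mV


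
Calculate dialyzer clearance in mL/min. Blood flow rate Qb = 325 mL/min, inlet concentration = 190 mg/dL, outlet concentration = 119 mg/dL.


K = Qb * (Cb_in - Cb_out) / Cb_in
K = 325 * (190 - 119) / 190
K = 121.4 mL/min


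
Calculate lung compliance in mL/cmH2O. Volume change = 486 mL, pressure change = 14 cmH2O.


C = dV / dP
C = 486 / 14
C = 34.71 mL/cmH2O


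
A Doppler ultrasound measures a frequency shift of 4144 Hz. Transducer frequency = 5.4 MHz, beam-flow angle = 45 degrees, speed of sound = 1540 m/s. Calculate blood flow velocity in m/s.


v = fd * c / (2 * f0 * cos(theta))
v = 4144 * 1540 / (2 * 5.4000e+06 * cos(45))
v = 0.8357 m/s


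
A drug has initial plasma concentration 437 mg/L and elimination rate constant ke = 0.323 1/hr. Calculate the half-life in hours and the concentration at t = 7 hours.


t_half = ln(2) / ke = 0.693147 / 0.323 = 2.146 hr
C(t) = C0 * exp(-ke*t) = 437 * exp(-0.323*7)
C(7) = 45.56 mg/L


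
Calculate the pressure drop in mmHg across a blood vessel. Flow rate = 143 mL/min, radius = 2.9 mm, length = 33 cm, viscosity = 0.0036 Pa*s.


dP = 8*mu*L*Q / (pi*r^4)
Q = 143 mL/min = 2.38333e-06 m^3/s
dP = 101.941 Pa = 101.941 / 133.322 mmHg = 0.7646 mmHg


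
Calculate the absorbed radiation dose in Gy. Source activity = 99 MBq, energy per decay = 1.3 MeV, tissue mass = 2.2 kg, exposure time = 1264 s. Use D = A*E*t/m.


A = 99 MBq = 9.9000e+07 Bq
E = 1.3 MeV = 2.0826e-13 J
D = A*E*t/m = 9.9000e+07*2.0826e-13*1264/2.2
D = 0.01185 Gy


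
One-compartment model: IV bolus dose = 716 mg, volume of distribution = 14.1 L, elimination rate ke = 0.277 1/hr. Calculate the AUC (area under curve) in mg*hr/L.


C0 = Dose/Vd = 716/14.1 = 50.7801 mg/L
AUC = C0/ke = 50.7801/0.277
AUC = 183.3 mg*hr/L


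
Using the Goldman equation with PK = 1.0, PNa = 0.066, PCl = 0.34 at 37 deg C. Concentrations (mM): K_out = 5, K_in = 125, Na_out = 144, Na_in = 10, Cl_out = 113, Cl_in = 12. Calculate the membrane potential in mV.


Vm = (RT/F)*ln((PK*Ko + PNa*Nao + PCl*Cli)/(PK*Ki + PNa*Nai + PCl*Clo))
Numer = 18.584, Denom = 164.08
Vm = -58.21 mV


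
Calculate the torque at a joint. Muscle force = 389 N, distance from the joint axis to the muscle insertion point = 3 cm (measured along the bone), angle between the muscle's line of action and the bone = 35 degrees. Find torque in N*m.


Torque = F * d * sin(theta)   (moment arm = d*sin(theta))
d = 3 cm = 0.03 m
Torque = 389 * 0.03 * sin(35)
Torque = 6.694 N*m


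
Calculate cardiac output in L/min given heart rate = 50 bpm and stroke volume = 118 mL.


CO = HR * SV
CO = 50 * 118 / 1000
CO = 5.9 L/min


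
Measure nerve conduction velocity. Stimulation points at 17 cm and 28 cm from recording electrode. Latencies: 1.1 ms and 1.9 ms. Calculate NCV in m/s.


Distance = (28 - 17) / 100 = 0.11 m
dt = (1.9 - 1.1) / 1000 = 8.0000e-04 s
NCV = dist / dt = 137.5 m/s


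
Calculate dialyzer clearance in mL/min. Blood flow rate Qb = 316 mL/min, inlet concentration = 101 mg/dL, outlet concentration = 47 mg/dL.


K = Qb * (Cb_in - Cb_out) / Cb_in
K = 316 * (101 - 47) / 101
K = 169 mL/min


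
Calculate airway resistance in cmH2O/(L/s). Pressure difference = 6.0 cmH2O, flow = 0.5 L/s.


R = dP / flow
R = 6.0 / 0.5
R = 12 cmH2O/(L/s)


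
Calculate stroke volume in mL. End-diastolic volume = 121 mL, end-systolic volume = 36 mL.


SV = EDV - ESV
SV = 121 - 36
SV = 85 mL


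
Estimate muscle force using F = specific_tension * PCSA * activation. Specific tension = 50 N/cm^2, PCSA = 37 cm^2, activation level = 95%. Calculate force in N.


F = sigma * PCSA * activation
F = 50 * 37 * 0.95
F = 1758 N


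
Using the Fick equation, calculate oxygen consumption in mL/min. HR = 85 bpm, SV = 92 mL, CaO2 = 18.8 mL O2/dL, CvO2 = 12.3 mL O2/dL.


CO = HR*SV = 85*92/1000 = 7.82 L/min
a-v O2 diff = 18.8 - 12.3 = 6.5 mL/dL
VO2 = CO * (CaO2-CvO2) * 10 dL/L
VO2 = 7.82 * 6.5 * 10
VO2 = 508.3 mL/min


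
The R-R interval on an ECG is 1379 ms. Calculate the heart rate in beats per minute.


HR = 60 / RR_interval(s)
RR = 1379 ms = 1.379 s
HR = 60 / 1.379 = 43.51 bpm


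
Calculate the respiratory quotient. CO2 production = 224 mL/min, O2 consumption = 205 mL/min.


RQ = VCO2 / VO2
RQ = 224 / 205
RQ = 1.093


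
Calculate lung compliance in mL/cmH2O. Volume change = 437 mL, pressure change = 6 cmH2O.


C = dV / dP
C = 437 / 6
C = 72.83 mL/cmH2O


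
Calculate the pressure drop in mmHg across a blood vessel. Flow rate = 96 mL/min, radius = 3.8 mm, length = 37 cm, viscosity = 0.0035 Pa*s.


dP = 8*mu*L*Q / (pi*r^4)
Q = 96 mL/min = 1.6e-06 m^3/s
dP = 25.3044 Pa = 25.3044 / 133.322 mmHg = 0.1898 mmHg


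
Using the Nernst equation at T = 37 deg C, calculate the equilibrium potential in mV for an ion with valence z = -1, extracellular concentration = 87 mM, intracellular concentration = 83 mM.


E = (RT/(zF)) * ln(C_out/C_in)
T = 37 + 273.15 = 310.15 K
E = (8.314 * 310.15 / (-1 * 96485)) * ln(87/83)
E = -1.258 mV


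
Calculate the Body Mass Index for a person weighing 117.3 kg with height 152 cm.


BMI = weight / height^2
height = 152 cm = 1.52 m
BMI = 117.3 / 1.52^2
BMI = 50.77 kg/m^2


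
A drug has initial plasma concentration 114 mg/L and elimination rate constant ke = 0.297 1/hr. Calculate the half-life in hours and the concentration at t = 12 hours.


t_half = ln(2) / ke = 0.693147 / 0.297 = 2.334 hr
C(t) = C0 * exp(-ke*t) = 114 * exp(-0.297*12)
C(12) = 3.229 mg/L


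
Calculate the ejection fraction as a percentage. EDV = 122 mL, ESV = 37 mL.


SV = EDV - ESV = 122 - 37 = 85 mL
EF = SV/EDV * 100 = 85/122 * 100
EF = 69.67%


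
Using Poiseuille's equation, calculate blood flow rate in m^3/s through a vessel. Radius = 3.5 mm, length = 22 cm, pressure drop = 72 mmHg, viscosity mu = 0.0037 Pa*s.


Q = pi*r^4*dP / (8*mu*L)
r = 0.0035 m, L = 0.22 m
dP = 72 mmHg = 9599.184 Pa
Q = 6.9493e-04 m^3/s


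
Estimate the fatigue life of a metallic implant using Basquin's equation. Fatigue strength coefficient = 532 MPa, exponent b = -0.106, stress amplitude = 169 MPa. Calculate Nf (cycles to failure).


sigma_a = sigma_f' * (2Nf)^b
2Nf = (sigma_a/sigma_f')^(1/b)
2Nf = (169/532)^(1/-0.106)
2Nf = 49928.483
Nf = 2.496e+04


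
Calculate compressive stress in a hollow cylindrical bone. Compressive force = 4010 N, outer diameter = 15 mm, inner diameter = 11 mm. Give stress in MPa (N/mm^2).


A = pi*(r_o^2 - r_i^2)
r_o = 7.5 mm, r_i = 5.5 mm
A = 81.6814 mm^2
sigma = F/A = 4010 / 81.6814
sigma = 49.09 MPa


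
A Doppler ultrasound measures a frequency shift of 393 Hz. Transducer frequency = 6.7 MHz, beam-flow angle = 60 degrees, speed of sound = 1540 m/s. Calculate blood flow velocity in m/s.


v = fd * c / (2 * f0 * cos(theta))
v = 393 * 1540 / (2 * 6.7000e+06 * cos(60))
v = 0.09033 m/s


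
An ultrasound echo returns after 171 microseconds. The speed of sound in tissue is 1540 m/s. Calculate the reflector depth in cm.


depth = c * t / 2
t = 171 us = 1.7100e-04 s
depth = 1540 * 1.7100e-04 / 2
depth = 0.13167 m = 13.167 cm


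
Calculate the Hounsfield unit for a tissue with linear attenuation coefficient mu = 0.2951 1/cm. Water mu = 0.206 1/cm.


HU = ((mu_tissue - mu_water) / mu_water) * 1000
HU = ((0.2951 - 0.206) / 0.206) * 1000
HU = 432.5


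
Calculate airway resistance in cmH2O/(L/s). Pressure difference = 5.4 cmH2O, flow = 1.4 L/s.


R = dP / flow
R = 5.4 / 1.4
R = 3.857 cmH2O/(L/s)


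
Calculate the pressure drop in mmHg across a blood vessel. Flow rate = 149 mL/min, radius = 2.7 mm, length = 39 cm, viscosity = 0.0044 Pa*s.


dP = 8*mu*L*Q / (pi*r^4)
Q = 149 mL/min = 2.48333e-06 m^3/s
dP = 204.191 Pa = 204.191 / 133.322 mmHg = 1.532 mmHg


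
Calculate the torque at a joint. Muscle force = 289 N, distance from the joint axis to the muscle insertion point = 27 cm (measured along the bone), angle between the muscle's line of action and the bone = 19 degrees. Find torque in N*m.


Torque = F * d * sin(theta)   (moment arm = d*sin(theta))
d = 27 cm = 0.27 m
Torque = 289 * 0.27 * sin(19)
Torque = 25.4 N*m


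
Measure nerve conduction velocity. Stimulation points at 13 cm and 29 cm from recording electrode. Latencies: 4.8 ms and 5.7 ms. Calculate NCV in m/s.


Distance = (29 - 13) / 100 = 0.16 m
dt = (5.7 - 4.8) / 1000 = 9.0000e-04 s
NCV = dist / dt = 177.8 m/s


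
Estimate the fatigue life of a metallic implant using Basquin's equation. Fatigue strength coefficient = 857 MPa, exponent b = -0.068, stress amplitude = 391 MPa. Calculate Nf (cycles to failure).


sigma_a = sigma_f' * (2Nf)^b
2Nf = (sigma_a/sigma_f')^(1/b)
2Nf = (391/857)^(1/-0.068)
2Nf = 102760.09
Nf = 5.138e+04


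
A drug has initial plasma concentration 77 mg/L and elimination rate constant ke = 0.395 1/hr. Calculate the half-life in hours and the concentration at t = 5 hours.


t_half = ln(2) / ke = 0.693147 / 0.395 = 1.755 hr
C(t) = C0 * exp(-ke*t) = 77 * exp(-0.395*5)
C(5) = 10.68 mg/L


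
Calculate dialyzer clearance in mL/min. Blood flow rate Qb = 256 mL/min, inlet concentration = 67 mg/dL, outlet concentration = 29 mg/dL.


K = Qb * (Cb_in - Cb_out) / Cb_in
K = 256 * (67 - 29) / 67
K = 145.2 mL/min


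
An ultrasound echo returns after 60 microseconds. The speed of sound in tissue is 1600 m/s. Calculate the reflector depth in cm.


depth = c * t / 2
t = 60 us = 6.0000e-05 s
depth = 1600 * 6.0000e-05 / 2
depth = 0.048 m = 4.8 cm


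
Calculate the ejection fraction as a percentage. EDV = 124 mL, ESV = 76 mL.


SV = EDV - ESV = 124 - 76 = 48 mL
EF = SV/EDV * 100 = 48/124 * 100
EF = 38.71%


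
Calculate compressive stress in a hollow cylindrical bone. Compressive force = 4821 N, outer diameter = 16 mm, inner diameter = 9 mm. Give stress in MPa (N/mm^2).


A = pi*(r_o^2 - r_i^2)
r_o = 8 mm, r_i = 4.5 mm
A = 137.445 mm^2
sigma = F/A = 4821 / 137.445
sigma = 35.08 MPa


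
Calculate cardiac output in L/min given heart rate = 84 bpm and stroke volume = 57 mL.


CO = HR * SV
CO = 84 * 57 / 1000
CO = 4.788 L/min


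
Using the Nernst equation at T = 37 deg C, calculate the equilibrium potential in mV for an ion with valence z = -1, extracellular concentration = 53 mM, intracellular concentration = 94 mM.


E = (RT/(zF)) * ln(C_out/C_in)
T = 37 + 273.15 = 310.15 K
E = (8.314 * 310.15 / (-1 * 96485)) * ln(53/94)
E = 15.31 mV


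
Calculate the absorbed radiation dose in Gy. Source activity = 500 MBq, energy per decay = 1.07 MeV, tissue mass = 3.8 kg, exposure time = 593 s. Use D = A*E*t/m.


A = 500 MBq = 5.0000e+08 Bq
E = 1.07 MeV = 1.71414e-13 J
D = A*E*t/m = 5.0000e+08*1.71414e-13*593/3.8
D = 0.01337 Gy


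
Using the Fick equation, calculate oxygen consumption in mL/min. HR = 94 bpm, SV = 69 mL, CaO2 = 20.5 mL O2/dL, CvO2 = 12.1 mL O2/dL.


CO = HR*SV = 94*69/1000 = 6.486 L/min
a-v O2 diff = 20.5 - 12.1 = 8.4 mL/dL
VO2 = CO * (CaO2-CvO2) * 10 dL/L
VO2 = 6.486 * 8.4 * 10
VO2 = 544.8 mL/min


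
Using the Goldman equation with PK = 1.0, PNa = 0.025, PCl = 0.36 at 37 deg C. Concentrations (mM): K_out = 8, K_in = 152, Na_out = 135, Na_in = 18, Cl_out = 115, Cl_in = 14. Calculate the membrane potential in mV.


Vm = (RT/F)*ln((PK*Ko + PNa*Nao + PCl*Cli)/(PK*Ki + PNa*Nai + PCl*Clo))
Numer = 16.415, Denom = 193.85
Vm = -65.98 mV


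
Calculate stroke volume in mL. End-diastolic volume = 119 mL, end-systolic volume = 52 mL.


SV = EDV - ESV
SV = 119 - 52
SV = 67 mL


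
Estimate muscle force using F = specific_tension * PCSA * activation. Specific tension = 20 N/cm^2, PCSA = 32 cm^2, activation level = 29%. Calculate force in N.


F = sigma * PCSA * activation
F = 20 * 32 * 0.29
F = 185.6 N


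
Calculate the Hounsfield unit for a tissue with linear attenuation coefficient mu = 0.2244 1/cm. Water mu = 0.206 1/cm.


HU = ((mu_tissue - mu_water) / mu_water) * 1000
HU = ((0.2244 - 0.206) / 0.206) * 1000
HU = 89.32


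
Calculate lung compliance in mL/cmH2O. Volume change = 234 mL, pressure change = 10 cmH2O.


C = dV / dP
C = 234 / 10
C = 23.4 mL/cmH2O


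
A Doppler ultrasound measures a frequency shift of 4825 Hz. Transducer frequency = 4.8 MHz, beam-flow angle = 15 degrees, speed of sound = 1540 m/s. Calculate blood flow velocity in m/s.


v = fd * c / (2 * f0 * cos(theta))
v = 4825 * 1540 / (2 * 4.8000e+06 * cos(15))
v = 0.8013 m/s


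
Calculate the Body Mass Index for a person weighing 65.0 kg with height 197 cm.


BMI = weight / height^2
height = 197 cm = 1.97 m
BMI = 65.0 / 1.97^2
BMI = 16.75 kg/m^2


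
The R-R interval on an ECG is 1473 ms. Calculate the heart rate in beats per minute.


HR = 60 / RR_interval(s)
RR = 1473 ms = 1.473 s
HR = 60 / 1.473 = 40.73 bpm


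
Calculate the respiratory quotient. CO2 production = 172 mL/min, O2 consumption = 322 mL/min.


RQ = VCO2 / VO2
RQ = 172 / 322
RQ = 0.5342


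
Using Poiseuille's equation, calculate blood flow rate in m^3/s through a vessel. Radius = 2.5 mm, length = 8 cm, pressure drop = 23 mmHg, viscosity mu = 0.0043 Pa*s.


Q = pi*r^4*dP / (8*mu*L)
r = 0.0025 m, L = 0.08 m
dP = 23 mmHg = 3066.406 Pa
Q = 1.3674e-04 m^3/s


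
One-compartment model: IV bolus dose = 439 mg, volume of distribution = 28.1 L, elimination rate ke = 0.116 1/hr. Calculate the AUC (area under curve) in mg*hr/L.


C0 = Dose/Vd = 439/28.1 = 15.6228 mg/L
AUC = C0/ke = 15.6228/0.116
AUC = 134.7 mg*hr/L


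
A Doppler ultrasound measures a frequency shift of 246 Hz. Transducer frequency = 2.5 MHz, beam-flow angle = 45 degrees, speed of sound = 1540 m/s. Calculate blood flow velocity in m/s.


v = fd * c / (2 * f0 * cos(theta))
v = 246 * 1540 / (2 * 2.5000e+06 * cos(45))
v = 0.1072 m/s


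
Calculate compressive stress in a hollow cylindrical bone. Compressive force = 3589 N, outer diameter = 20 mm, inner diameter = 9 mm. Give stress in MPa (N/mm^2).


A = pi*(r_o^2 - r_i^2)
r_o = 10 mm, r_i = 4.5 mm
A = 250.542 mm^2
sigma = F/A = 3589 / 250.542
sigma = 14.32 MPa


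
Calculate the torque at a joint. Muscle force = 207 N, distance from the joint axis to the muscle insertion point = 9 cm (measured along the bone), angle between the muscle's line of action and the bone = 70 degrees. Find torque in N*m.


Torque = F * d * sin(theta)   (moment arm = d*sin(theta))
d = 9 cm = 0.09 m
Torque = 207 * 0.09 * sin(70)
Torque = 17.51 N*m


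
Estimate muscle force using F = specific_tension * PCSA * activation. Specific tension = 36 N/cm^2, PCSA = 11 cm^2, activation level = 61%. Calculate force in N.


F = sigma * PCSA * activation
F = 36 * 11 * 0.61
F = 241.6 N


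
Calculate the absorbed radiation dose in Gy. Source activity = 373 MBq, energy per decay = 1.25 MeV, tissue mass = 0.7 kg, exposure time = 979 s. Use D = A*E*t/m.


A = 373 MBq = 3.7300e+08 Bq
E = 1.25 MeV = 2.0025e-13 J
D = A*E*t/m = 3.7300e+08*2.0025e-13*979/0.7
D = 0.1045 Gy


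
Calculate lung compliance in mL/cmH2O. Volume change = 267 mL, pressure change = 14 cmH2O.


C = dV / dP
C = 267 / 14
C = 19.07 mL/cmH2O


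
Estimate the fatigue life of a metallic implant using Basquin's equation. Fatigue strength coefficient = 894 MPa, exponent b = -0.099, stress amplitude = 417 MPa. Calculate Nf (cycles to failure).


sigma_a = sigma_f' * (2Nf)^b
2Nf = (sigma_a/sigma_f')^(1/b)
2Nf = (417/894)^(1/-0.099)
2Nf = 2215.4876
Nf = 1108


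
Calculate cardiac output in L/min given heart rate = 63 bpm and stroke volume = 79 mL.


CO = HR * SV
CO = 63 * 79 / 1000
CO = 4.977 L/min


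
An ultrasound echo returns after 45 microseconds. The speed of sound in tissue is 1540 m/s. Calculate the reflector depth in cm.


depth = c * t / 2
t = 45 us = 4.5000e-05 s
depth = 1540 * 4.5000e-05 / 2
depth = 0.03465 m = 3.465 cm


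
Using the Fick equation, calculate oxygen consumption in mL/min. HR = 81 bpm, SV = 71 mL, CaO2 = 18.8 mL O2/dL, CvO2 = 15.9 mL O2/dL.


CO = HR*SV = 81*71/1000 = 5.751 L/min
a-v O2 diff = 18.8 - 15.9 = 2.9 mL/dL
VO2 = CO * (CaO2-CvO2) * 10 dL/L
VO2 = 5.751 * 2.9 * 10
VO2 = 166.8 mL/min


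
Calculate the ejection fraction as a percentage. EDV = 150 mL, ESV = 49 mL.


SV = EDV - ESV = 150 - 49 = 101 mL
EF = SV/EDV * 100 = 101/150 * 100
EF = 67.33%


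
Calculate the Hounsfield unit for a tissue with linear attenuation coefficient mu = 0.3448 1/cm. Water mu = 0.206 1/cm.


HU = ((mu_tissue - mu_water) / mu_water) * 1000
HU = ((0.3448 - 0.206) / 0.206) * 1000
HU = 673.8


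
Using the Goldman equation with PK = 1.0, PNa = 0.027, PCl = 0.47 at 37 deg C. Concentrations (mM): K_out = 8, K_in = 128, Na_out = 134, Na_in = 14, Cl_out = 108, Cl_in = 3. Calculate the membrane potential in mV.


Vm = (RT/F)*ln((PK*Ko + PNa*Nao + PCl*Cli)/(PK*Ki + PNa*Nai + PCl*Clo))
Numer = 13.028, Denom = 179.138
Vm = -70.05 mV


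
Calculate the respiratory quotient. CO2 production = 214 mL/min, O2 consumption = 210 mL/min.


RQ = VCO2 / VO2
RQ = 214 / 210
RQ = 1.019


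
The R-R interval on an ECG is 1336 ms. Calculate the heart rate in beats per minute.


HR = 60 / RR_interval(s)
RR = 1336 ms = 1.336 s
HR = 60 / 1.336 = 44.91 bpm


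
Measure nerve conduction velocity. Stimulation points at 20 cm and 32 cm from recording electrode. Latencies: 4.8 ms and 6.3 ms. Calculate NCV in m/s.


Distance = (32 - 20) / 100 = 0.12 m
dt = (6.3 - 4.8) / 1000 = 0.0015 s
NCV = dist / dt = 80 m/s


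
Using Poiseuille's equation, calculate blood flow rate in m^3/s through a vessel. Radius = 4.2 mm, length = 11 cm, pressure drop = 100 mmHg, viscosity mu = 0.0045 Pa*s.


Q = pi*r^4*dP / (8*mu*L)
r = 0.0042 m, L = 0.11 m
dP = 100 mmHg = 13332.2 Pa
Q = 0.003291 m^3/s


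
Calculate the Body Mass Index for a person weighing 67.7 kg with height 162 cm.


BMI = weight / height^2
height = 162 cm = 1.62 m
BMI = 67.7 / 1.62^2
BMI = 25.8 kg/m^2


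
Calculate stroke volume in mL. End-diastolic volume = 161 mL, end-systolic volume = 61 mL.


SV = EDV - ESV
SV = 161 - 61
SV = 100 mL


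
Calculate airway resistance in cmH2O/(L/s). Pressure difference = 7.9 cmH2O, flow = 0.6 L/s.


R = dP / flow
R = 7.9 / 0.6
R = 13.17 cmH2O/(L/s)


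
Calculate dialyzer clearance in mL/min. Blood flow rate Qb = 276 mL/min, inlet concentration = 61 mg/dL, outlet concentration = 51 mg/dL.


K = Qb * (Cb_in - Cb_out) / Cb_in
K = 276 * (61 - 51) / 61
K = 45.25 mL/min


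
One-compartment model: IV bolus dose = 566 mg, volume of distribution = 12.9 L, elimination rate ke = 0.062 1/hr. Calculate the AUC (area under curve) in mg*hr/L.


C0 = Dose/Vd = 566/12.9 = 43.876 mg/L
AUC = C0/ke = 43.876/0.062
AUC = 707.7 mg*hr/L


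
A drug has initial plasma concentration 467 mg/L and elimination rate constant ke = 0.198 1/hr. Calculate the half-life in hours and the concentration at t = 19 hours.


t_half = ln(2) / ke = 0.693147 / 0.198 = 3.501 hr
C(t) = C0 * exp(-ke*t) = 467 * exp(-0.198*19)
C(19) = 10.85 mg/L


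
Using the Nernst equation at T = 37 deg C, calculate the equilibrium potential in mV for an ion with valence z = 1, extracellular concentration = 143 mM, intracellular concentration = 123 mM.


E = (RT/(zF)) * ln(C_out/C_in)
T = 37 + 273.15 = 310.15 K
E = (8.314 * 310.15 / (1 * 96485)) * ln(143/123)
E = 4.026 mV


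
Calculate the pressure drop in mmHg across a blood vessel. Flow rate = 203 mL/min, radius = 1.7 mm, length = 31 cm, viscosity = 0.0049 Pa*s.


dP = 8*mu*L*Q / (pi*r^4)
Q = 203 mL/min = 3.38333e-06 m^3/s
dP = 1566.92 Pa = 1566.92 / 133.322 mmHg = 11.75 mmHg


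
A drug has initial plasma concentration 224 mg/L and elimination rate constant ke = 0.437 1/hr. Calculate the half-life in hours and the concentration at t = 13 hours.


t_half = ln(2) / ke = 0.693147 / 0.437 = 1.586 hr
C(t) = C0 * exp(-ke*t) = 224 * exp(-0.437*13)
C(13) = 0.7639 mg/L


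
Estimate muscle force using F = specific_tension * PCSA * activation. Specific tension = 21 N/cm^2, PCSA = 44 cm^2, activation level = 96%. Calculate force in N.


F = sigma * PCSA * activation
F = 21 * 44 * 0.96
F = 887 N


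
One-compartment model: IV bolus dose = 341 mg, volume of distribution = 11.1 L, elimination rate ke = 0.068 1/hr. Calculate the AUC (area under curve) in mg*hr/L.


C0 = Dose/Vd = 341/11.1 = 30.7207 mg/L
AUC = C0/ke = 30.7207/0.068
AUC = 451.8 mg*hr/L


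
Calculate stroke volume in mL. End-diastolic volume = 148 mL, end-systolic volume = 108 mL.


SV = EDV - ESV
SV = 148 - 108
SV = 40 mL


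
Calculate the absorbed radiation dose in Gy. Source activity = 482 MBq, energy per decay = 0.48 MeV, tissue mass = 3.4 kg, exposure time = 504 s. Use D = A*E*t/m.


A = 482 MBq = 4.8200e+08 Bq
E = 0.48 MeV = 7.6896e-14 J
D = A*E*t/m = 4.8200e+08*7.6896e-14*504/3.4
D = 0.005494 Gy


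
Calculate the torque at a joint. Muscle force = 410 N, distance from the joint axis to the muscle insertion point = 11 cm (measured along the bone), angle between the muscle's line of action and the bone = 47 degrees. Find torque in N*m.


Torque = F * d * sin(theta)   (moment arm = d*sin(theta))
d = 11 cm = 0.11 m
Torque = 410 * 0.11 * sin(47)
Torque = 32.98 N*m


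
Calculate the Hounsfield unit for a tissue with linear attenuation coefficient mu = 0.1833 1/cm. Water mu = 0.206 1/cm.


HU = ((mu_tissue - mu_water) / mu_water) * 1000
HU = ((0.1833 - 0.206) / 0.206) * 1000
HU = -110.2


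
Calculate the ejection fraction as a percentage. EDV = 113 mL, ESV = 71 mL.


SV = EDV - ESV = 113 - 71 = 42 mL
EF = SV/EDV * 100 = 42/113 * 100
EF = 37.17%


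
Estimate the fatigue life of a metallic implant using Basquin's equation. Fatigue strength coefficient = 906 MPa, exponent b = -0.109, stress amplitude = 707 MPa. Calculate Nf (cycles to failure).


sigma_a = sigma_f' * (2Nf)^b
2Nf = (sigma_a/sigma_f')^(1/b)
2Nf = (707/906)^(1/-0.109)
2Nf = 9.7309218
Nf = 4.865


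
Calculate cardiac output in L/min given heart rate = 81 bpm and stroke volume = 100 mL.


CO = HR * SV
CO = 81 * 100 / 1000
CO = 8.1 L/min


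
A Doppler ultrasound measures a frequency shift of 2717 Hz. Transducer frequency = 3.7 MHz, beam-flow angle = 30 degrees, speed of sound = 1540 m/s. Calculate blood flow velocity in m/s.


v = fd * c / (2 * f0 * cos(theta))
v = 2717 * 1540 / (2 * 3.7000e+06 * cos(30))
v = 0.6529 m/s


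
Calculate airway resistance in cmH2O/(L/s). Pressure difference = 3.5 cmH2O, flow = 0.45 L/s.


R = dP / flow
R = 3.5 / 0.45
R = 7.778 cmH2O/(L/s)


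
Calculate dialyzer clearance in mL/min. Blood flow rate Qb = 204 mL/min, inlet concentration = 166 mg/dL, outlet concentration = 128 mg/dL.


K = Qb * (Cb_in - Cb_out) / Cb_in
K = 204 * (166 - 128) / 166
K = 46.7 mL/min


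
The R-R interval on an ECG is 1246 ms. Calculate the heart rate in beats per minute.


HR = 60 / RR_interval(s)
RR = 1246 ms = 1.246 s
HR = 60 / 1.246 = 48.15 bpm


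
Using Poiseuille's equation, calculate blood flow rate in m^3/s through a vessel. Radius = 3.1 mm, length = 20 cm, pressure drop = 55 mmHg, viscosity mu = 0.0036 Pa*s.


Q = pi*r^4*dP / (8*mu*L)
r = 0.0031 m, L = 0.2 m
dP = 55 mmHg = 7332.71 Pa
Q = 3.6935e-04 m^3/s


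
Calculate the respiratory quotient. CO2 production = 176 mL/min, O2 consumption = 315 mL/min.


RQ = VCO2 / VO2
RQ = 176 / 315
RQ = 0.5587


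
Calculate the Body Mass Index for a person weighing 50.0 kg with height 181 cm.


BMI = weight / height^2
height = 181 cm = 1.81 m
BMI = 50.0 / 1.81^2
BMI = 15.26 kg/m^2


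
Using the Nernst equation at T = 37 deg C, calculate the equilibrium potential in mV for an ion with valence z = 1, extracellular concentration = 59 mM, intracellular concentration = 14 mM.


E = (RT/(zF)) * ln(C_out/C_in)
T = 37 + 273.15 = 310.15 K
E = (8.314 * 310.15 / (1 * 96485)) * ln(59/14)
E = 38.44 mV


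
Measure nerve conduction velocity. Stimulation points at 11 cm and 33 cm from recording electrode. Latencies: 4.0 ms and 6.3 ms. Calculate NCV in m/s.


Distance = (33 - 11) / 100 = 0.22 m
dt = (6.3 - 4.0) / 1000 = 0.0023 s
NCV = dist / dt = 95.65 m/s


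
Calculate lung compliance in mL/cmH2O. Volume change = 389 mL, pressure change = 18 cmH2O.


C = dV / dP
C = 389 / 18
C = 21.61 mL/cmH2O


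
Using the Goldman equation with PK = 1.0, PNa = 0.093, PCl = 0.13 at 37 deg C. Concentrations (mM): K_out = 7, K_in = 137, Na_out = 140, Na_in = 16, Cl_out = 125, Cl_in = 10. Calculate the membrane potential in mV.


Vm = (RT/F)*ln((PK*Ko + PNa*Nao + PCl*Cli)/(PK*Ki + PNa*Nai + PCl*Clo))
Numer = 21.32, Denom = 154.738
Vm = -52.97 mV


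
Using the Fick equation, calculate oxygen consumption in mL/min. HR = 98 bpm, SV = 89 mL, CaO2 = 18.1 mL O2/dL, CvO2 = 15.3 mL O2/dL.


CO = HR*SV = 98*89/1000 = 8.722 L/min
a-v O2 diff = 18.1 - 15.3 = 2.8 mL/dL
VO2 = CO * (CaO2-CvO2) * 10 dL/L
VO2 = 8.722 * 2.8 * 10
VO2 = 244.2 mL/min


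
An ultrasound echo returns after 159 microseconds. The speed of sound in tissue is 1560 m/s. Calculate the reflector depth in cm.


depth = c * t / 2
t = 159 us = 1.5900e-04 s
depth = 1560 * 1.5900e-04 / 2
depth = 0.12402 m = 12.402 cm


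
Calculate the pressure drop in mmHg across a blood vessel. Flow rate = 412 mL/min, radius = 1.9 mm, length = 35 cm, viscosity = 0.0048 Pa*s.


dP = 8*mu*L*Q / (pi*r^4)
Q = 412 mL/min = 6.86667e-06 m^3/s
dP = 2254.14 Pa = 2254.14 / 133.322 mmHg = 16.91 mmHg


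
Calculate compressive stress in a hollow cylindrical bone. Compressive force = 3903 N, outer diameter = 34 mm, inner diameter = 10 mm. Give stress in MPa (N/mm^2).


A = pi*(r_o^2 - r_i^2)
r_o = 17 mm, r_i = 5 mm
A = 829.38 mm^2
sigma = F/A = 3903 / 829.38
sigma = 4.706 MPa


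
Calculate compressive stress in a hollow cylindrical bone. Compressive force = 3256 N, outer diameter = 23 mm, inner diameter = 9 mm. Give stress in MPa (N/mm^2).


A = pi*(r_o^2 - r_i^2)
r_o = 11.5 mm, r_i = 4.5 mm
A = 351.858 mm^2
sigma = F/A = 3256 / 351.858
sigma = 9.254 MPa


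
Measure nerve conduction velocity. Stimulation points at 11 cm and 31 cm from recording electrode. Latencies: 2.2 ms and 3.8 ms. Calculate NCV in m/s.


Distance = (31 - 11) / 100 = 0.2 m
dt = (3.8 - 2.2) / 1000 = 0.0016 s
NCV = dist / dt = 125 m/s


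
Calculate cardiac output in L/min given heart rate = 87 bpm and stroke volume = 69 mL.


CO = HR * SV
CO = 87 * 69 / 1000
CO = 6.003 L/min


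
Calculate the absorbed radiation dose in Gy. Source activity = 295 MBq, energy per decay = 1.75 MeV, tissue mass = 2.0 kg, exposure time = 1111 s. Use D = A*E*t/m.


A = 295 MBq = 2.9500e+08 Bq
E = 1.75 MeV = 2.8035e-13 J
D = A*E*t/m = 2.9500e+08*2.8035e-13*1111/2.0
D = 0.04594 Gy


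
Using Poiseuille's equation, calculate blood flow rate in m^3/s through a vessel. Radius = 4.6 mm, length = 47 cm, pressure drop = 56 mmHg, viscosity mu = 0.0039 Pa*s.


Q = pi*r^4*dP / (8*mu*L)
r = 0.0046 m, L = 0.47 m
dP = 56 mmHg = 7466.032 Pa
Q = 7.1617e-04 m^3/s


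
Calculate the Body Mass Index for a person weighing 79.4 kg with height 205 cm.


BMI = weight / height^2
height = 205 cm = 2.05 m
BMI = 79.4 / 2.05^2
BMI = 18.89 kg/m^2


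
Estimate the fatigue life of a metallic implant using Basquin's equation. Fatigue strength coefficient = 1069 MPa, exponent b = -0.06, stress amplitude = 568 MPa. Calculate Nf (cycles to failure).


sigma_a = sigma_f' * (2Nf)^b
2Nf = (sigma_a/sigma_f')^(1/b)
2Nf = (568/1069)^(1/-0.06)
2Nf = 37770.798
Nf = 1.889e+04


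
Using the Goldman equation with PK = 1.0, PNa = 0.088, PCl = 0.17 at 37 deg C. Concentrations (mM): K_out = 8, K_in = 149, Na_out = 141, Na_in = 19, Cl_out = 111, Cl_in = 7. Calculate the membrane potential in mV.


Vm = (RT/F)*ln((PK*Ko + PNa*Nao + PCl*Cli)/(PK*Ki + PNa*Nai + PCl*Clo))
Numer = 21.598, Denom = 169.542
Vm = -55.07 mV


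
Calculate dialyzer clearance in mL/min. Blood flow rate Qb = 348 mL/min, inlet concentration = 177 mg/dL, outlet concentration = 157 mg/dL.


K = Qb * (Cb_in - Cb_out) / Cb_in
K = 348 * (177 - 157) / 177
K = 39.32 mL/min


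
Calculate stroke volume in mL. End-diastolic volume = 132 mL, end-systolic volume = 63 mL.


SV = EDV - ESV
SV = 132 - 63
SV = 69 mL


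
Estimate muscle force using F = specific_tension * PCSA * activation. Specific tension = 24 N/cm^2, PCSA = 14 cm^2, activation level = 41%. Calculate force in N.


F = sigma * PCSA * activation
F = 24 * 14 * 0.41
F = 137.8 N


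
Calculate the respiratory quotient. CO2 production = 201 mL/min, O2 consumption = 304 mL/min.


RQ = VCO2 / VO2
RQ = 201 / 304
RQ = 0.6612


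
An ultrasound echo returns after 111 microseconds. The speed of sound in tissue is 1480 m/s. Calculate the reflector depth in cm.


depth = c * t / 2
t = 111 us = 1.1100e-04 s
depth = 1480 * 1.1100e-04 / 2
depth = 0.08214 m = 8.214 cm


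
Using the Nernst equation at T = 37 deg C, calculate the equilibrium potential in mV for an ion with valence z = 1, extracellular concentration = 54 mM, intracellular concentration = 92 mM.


E = (RT/(zF)) * ln(C_out/C_in)
T = 37 + 273.15 = 310.15 K
E = (8.314 * 310.15 / (1 * 96485)) * ln(54/92)
E = -14.24 mV


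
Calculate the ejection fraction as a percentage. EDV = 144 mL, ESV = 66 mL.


SV = EDV - ESV = 144 - 66 = 78 mL
EF = SV/EDV * 100 = 78/144 * 100
EF = 54.17%


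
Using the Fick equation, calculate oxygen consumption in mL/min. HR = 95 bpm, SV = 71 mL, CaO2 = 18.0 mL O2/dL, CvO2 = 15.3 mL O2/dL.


CO = HR*SV = 95*71/1000 = 6.745 L/min
a-v O2 diff = 18.0 - 15.3 = 2.7 mL/dL
VO2 = CO * (CaO2-CvO2) * 10 dL/L
VO2 = 6.745 * 2.7 * 10
VO2 = 182.1 mL/min


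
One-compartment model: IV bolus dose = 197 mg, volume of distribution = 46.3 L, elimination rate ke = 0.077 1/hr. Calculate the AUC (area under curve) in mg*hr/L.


C0 = Dose/Vd = 197/46.3 = 4.25486 mg/L
AUC = C0/ke = 4.25486/0.077
AUC = 55.26 mg*hr/L


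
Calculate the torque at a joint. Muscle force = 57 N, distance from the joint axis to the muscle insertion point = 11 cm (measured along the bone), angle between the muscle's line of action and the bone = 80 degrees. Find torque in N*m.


Torque = F * d * sin(theta)   (moment arm = d*sin(theta))
d = 11 cm = 0.11 m
Torque = 57 * 0.11 * sin(80)
Torque = 6.175 N*m


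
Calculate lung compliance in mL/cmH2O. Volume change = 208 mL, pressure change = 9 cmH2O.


C = dV / dP
C = 208 / 9
C = 23.11 mL/cmH2O


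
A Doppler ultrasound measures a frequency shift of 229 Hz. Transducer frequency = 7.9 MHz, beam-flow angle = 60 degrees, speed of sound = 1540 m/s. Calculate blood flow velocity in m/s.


v = fd * c / (2 * f0 * cos(theta))
v = 229 * 1540 / (2 * 7.9000e+06 * cos(60))
v = 0.04464 m/s


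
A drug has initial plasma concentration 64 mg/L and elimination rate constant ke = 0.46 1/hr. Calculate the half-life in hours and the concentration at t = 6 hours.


t_half = ln(2) / ke = 0.693147 / 0.46 = 1.507 hr
C(t) = C0 * exp(-ke*t) = 64 * exp(-0.46*6)
C(6) = 4.051 mg/L


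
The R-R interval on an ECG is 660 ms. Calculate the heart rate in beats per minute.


HR = 60 / RR_interval(s)
RR = 660 ms = 0.66 s
HR = 60 / 0.66 = 90.91 bpm


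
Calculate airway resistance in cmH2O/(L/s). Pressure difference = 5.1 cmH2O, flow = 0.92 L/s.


R = dP / flow
R = 5.1 / 0.92
R = 5.543 cmH2O/(L/s)


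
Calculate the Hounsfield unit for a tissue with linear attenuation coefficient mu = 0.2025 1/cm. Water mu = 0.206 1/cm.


HU = ((mu_tissue - mu_water) / mu_water) * 1000
HU = ((0.2025 - 0.206) / 0.206) * 1000
HU = -16.99


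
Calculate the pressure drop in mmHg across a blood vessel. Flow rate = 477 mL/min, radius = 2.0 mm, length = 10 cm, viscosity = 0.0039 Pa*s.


dP = 8*mu*L*Q / (pi*r^4)
Q = 477 mL/min = 7.95e-06 m^3/s
dP = 493.46 Pa = 493.46 / 133.322 mmHg = 3.701 mmHg


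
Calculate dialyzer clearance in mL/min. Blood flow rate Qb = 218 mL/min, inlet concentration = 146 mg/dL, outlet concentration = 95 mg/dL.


K = Qb * (Cb_in - Cb_out) / Cb_in
K = 218 * (146 - 95) / 146
K = 76.15 mL/min


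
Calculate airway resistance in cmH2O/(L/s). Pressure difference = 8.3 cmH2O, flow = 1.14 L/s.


R = dP / flow
R = 8.3 / 1.14
R = 7.281 cmH2O/(L/s)


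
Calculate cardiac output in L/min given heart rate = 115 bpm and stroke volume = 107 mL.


CO = HR * SV
CO = 115 * 107 / 1000
CO = 12.3 L/min


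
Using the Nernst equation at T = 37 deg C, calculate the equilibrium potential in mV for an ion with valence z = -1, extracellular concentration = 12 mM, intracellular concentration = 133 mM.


E = (RT/(zF)) * ln(C_out/C_in)
T = 37 + 273.15 = 310.15 K
E = (8.314 * 310.15 / (-1 * 96485)) * ln(12/133)
E = 64.29 mV
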